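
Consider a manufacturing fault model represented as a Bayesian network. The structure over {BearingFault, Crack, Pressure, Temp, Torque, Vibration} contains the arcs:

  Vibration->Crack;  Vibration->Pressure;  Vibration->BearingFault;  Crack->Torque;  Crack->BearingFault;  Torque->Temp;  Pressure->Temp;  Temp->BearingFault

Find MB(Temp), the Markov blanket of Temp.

Recall MB(v) = parents ∪ children ∪ spouses, where spouses are the other parents of v's children.
Temp has child BearingFault.
Pa(Temp) = {Pressure, Torque}.
Other parents of Temp's children:
  BearingFault's other parents are Crack, Vibration.
Union: {Pressure, Torque} ∪ {BearingFault} ∪ {Crack, Vibration} = {BearingFault, Crack, Pressure, Torque, Vibration}.

{BearingFault, Crack, Pressure, Torque, Vibration}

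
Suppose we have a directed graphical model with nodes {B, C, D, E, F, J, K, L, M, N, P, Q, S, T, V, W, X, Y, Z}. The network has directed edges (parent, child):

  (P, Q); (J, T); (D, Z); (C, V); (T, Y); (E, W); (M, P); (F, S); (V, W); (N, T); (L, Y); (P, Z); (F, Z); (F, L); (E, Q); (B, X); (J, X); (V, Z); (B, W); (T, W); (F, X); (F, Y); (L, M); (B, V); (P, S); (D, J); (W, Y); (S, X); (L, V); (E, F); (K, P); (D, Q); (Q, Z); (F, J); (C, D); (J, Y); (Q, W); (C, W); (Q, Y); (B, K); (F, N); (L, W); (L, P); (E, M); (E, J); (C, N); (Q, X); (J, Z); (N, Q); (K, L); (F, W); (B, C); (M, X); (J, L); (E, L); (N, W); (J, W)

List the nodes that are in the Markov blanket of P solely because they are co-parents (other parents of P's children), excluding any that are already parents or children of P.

{D, E, F, J, N, V}

Children of P: Q, S, Z.
  parents(Q) \ {P} = {D, E, N}.
  S also has parent F.
  Z's other parents are D, F, J, Q, V.
Excluding nodes already adjacent to P (K, L, M, Q, S, Z), the co-parent-only contribution is {D, E, F, J, N, V}.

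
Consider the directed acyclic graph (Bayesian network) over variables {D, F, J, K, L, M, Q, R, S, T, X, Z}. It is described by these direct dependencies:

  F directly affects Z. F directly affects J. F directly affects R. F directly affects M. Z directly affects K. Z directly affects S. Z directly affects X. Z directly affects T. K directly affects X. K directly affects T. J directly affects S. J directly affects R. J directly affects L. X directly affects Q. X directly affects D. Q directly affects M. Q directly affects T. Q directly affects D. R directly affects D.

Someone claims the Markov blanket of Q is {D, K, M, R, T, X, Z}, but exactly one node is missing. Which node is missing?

Pa(Q) = {X}.
Children of Q: D, M, T.
Other parents of Q's children:
  M: F
  T: K, Z
  D: R, X
MB(Q) = {D, F, K, M, R, T, X, Z}.
Comparing with the claimed set, F is missing.

F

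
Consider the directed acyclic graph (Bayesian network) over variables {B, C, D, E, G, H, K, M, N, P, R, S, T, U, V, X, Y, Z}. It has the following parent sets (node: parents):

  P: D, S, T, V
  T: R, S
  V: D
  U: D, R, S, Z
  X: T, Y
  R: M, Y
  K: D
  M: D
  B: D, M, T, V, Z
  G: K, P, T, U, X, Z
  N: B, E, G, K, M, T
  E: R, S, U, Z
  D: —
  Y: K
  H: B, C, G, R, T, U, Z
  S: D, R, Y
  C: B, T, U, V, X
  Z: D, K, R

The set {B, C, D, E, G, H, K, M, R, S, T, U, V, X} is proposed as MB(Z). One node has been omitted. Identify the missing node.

P

Z has children B, E, G, H, U.
Pa(Z) = {D, K, R}.
Parents of each child, excluding Z:
  parents(U) \ {Z} = {D, R, S}.
  E's other parents are R, S, U.
  B also has parents D, M, T, V.
  G's other parents are K, P, T, U, X.
  H also has parents B, C, G, R, T, U.
MB(Z) = {B, C, D, E, G, H, K, M, P, R, S, T, U, V, X}.
Comparing with the claimed set, P is missing.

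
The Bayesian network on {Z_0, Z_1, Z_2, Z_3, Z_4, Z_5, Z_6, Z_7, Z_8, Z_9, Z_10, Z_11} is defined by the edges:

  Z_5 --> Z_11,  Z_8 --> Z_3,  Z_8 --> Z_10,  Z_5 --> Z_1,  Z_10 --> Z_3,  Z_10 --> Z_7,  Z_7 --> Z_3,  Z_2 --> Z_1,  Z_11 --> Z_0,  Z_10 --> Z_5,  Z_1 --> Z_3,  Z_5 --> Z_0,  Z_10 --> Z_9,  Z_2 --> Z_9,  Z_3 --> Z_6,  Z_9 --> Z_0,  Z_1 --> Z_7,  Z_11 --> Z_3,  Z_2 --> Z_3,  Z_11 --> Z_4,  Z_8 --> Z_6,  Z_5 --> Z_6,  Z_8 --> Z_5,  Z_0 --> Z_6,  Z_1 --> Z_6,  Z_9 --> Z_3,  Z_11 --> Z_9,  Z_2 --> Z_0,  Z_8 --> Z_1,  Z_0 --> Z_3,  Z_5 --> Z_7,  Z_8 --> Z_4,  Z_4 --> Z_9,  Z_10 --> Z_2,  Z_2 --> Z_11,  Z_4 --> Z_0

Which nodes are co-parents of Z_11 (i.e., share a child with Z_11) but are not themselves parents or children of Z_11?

{Z_1, Z_7, Z_8, Z_10}

Children of Z_11: Z_0, Z_3, Z_4, Z_9.
  Z_4: Z_8
  Z_9: Z_2, Z_4, Z_10
  Z_0: Z_2, Z_4, Z_5, Z_9
  Z_3: Z_0, Z_1, Z_2, Z_7, Z_8, Z_9, Z_10
Excluding nodes already adjacent to Z_11 (Z_0, Z_2, Z_3, Z_4, Z_5, Z_9), the co-parent-only contribution is {Z_1, Z_7, Z_8, Z_10}.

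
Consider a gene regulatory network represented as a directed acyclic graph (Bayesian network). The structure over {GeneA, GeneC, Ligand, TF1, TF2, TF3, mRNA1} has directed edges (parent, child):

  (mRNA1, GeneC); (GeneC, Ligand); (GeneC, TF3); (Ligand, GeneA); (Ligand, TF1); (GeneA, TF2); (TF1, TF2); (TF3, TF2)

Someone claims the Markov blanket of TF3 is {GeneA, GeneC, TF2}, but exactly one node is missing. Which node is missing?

Recall MB(v) = parents ∪ children ∪ spouses, where spouses are the other parents of v's children.
Children of TF3: TF2.
TF3's parents: GeneC.
Other parents of TF3's children:
  parents(TF2) \ {TF3} = {GeneA, TF1}.
MB(TF3) = {GeneA, GeneC, TF1, TF2}.
Comparing with the claimed set, TF1 is missing.

TF1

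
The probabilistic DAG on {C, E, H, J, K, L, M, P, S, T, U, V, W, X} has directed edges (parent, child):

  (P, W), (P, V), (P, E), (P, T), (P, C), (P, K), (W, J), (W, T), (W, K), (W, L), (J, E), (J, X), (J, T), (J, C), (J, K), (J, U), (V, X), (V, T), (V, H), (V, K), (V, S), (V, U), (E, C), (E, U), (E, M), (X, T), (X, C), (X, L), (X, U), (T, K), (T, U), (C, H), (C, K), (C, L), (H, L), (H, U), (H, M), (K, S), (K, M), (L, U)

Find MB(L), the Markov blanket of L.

A node's Markov blanket = Pa ∪ Ch ∪ (parents of Ch other than the node itself).
L has parents C, H, W, X.
L's children: U.
For each child, the remaining parents (spouses of L):
  U's other parents are E, H, J, T, V, X.
Taking the union gives {C, E, H, J, T, U, V, W, X}.

{C, E, H, J, T, U, V, W, X}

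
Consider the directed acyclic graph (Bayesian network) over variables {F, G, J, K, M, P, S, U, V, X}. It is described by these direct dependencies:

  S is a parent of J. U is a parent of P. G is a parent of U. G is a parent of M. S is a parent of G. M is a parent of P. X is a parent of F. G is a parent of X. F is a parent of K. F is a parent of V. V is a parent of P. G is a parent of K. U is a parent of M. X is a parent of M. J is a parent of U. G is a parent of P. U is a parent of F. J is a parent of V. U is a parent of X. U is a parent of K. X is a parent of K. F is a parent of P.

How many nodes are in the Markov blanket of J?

The Markov blanket of a node is its parents, its children, and the other parents of its children.
J has parent S.
Ch(J) = {U, V}.
Parents of each child, excluding J:
  parents(U) \ {J} = {G}.
  V also has parent F.
MB(J) = {F, G, S, U, V}, which has 5 nodes.

5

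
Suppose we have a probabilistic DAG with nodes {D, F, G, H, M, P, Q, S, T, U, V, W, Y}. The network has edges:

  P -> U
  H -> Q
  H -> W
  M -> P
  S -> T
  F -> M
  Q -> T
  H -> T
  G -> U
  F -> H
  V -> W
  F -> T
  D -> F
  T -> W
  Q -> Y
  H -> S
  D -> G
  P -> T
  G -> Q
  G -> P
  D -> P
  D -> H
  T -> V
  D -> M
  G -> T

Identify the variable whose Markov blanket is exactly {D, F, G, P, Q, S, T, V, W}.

H

The target node must have every member of {D, F, G, P, Q, S, T, V, W} as a parent, child, or co-parent, and no others.
Parents of H: D, F; children: Q, S, T, W; co-parents: F, G, P, Q, S, T, V.
These exactly cover the given set, so the node is H.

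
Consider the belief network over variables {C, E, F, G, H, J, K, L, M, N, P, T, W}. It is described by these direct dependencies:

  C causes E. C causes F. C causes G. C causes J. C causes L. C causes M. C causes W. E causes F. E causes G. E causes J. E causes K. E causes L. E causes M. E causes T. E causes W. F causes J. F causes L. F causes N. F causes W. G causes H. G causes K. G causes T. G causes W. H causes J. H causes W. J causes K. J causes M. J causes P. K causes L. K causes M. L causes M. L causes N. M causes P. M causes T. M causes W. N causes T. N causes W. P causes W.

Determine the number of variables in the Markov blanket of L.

7

A node's Markov blanket = Pa ∪ Ch ∪ (parents of Ch other than the node itself).
Parents of L: C, E, F, K.
Children of L: M, N.
For each child, the remaining parents (spouses of L):
  M: C, E, J, K
  N: F
MB(L) = {C, E, F, J, K, M, N}, which has 7 nodes.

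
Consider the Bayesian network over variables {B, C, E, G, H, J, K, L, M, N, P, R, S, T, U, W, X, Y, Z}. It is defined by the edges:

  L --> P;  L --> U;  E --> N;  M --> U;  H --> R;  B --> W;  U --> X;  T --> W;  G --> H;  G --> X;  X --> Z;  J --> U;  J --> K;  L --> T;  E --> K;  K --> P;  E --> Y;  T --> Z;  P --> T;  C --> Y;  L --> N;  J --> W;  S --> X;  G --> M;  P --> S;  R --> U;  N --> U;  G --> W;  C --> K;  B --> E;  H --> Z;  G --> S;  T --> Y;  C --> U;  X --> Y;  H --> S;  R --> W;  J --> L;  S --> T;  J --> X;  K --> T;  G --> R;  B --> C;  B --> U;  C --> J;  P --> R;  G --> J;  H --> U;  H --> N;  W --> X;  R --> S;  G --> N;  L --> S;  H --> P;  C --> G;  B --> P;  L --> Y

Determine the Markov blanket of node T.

Recall MB(v) = parents ∪ children ∪ spouses, where spouses are the other parents of v's children.
T has parents K, L, P, S.
T has children W, Y, Z.
Co-parents of T (other parents of its children):
  W: B, G, J, R
  Y: C, E, L, X
  Z: H, X
So the Markov blanket of T is {B, C, E, G, H, J, K, L, P, R, S, W, X, Y, Z}.

{B, C, E, G, H, J, K, L, P, R, S, W, X, Y, Z}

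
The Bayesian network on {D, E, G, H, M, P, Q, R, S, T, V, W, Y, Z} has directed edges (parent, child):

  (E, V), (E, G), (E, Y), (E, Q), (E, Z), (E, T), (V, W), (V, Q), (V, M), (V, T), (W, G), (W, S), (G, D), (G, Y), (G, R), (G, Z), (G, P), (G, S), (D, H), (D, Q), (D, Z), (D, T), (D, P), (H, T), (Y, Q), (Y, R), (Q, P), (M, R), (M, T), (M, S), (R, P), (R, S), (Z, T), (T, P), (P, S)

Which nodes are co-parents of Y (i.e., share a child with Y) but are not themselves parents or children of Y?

{D, M, V}

Children of Y: Q, R.
  Q: D, E, V
  R: G, M
Excluding nodes already adjacent to Y (E, G, Q, R), the co-parent-only contribution is {D, M, V}.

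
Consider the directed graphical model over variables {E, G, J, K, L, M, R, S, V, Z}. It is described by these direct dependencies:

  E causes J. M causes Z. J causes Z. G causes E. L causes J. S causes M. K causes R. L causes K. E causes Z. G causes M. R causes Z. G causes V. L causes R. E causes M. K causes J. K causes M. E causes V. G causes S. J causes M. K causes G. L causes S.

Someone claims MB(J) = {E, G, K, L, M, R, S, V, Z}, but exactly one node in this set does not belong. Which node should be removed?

V

J's children: M, Z.
Pa(J) = {E, K, L}.
For each child, the remaining parents (spouses of J):
  M: E, G, K, S
  Z: E, M, R
MB(J) = {E, G, K, L, M, R, S, Z}.
V is neither a parent, child, nor co-parent of J, so it does not belong.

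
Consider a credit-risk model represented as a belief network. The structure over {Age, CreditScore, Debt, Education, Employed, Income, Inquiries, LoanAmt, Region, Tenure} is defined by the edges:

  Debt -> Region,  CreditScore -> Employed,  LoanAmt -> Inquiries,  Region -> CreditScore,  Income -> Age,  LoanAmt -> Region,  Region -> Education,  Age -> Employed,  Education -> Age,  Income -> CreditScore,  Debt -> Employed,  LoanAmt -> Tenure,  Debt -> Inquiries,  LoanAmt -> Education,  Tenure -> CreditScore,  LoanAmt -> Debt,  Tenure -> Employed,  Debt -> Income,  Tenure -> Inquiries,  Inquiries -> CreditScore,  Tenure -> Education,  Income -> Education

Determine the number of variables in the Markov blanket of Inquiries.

6

Pa(Inquiries) = {Debt, LoanAmt, Tenure}.
Children of Inquiries: CreditScore.
Other parents of Inquiries's children:
  CreditScore: Income, Region, Tenure
MB(Inquiries) = {CreditScore, Debt, Income, LoanAmt, Region, Tenure}, which has 6 nodes.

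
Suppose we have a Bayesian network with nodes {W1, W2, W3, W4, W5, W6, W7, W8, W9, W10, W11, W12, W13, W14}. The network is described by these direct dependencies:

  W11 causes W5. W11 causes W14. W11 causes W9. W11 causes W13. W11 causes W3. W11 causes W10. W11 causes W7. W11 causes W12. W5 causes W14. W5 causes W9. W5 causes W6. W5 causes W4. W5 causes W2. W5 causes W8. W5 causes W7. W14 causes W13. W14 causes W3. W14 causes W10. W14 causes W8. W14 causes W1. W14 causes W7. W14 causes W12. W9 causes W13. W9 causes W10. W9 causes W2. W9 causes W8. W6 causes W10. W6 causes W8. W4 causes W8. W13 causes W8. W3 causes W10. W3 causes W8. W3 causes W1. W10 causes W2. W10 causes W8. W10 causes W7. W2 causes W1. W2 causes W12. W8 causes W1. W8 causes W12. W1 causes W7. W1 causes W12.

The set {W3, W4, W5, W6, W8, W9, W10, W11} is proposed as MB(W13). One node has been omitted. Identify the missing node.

By definition, MB(W13) is built from W13's parents, W13's children, and the co-parents of W13.
W13 has parents W9, W11, W14.
Children of W13: W8.
Parents of each child, excluding W13:
  W8 also has parents W3, W4, W5, W6, W9, W10, W14.
MB(W13) = {W3, W4, W5, W6, W8, W9, W10, W11, W14}.
Comparing with the claimed set, W14 is missing.

W14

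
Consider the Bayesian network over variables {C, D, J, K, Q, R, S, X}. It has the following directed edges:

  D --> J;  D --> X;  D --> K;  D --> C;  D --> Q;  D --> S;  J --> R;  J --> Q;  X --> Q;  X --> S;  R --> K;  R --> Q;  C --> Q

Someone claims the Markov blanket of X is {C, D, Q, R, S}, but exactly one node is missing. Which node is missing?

Ch(X) = {Q, S}.
Parents of X: D.
For each child, the remaining parents (spouses of X):
  Q's other parents are C, D, J, R.
  parents(S) \ {X} = {D}.
MB(X) = {C, D, J, Q, R, S}.
Comparing with the claimed set, J is missing.

J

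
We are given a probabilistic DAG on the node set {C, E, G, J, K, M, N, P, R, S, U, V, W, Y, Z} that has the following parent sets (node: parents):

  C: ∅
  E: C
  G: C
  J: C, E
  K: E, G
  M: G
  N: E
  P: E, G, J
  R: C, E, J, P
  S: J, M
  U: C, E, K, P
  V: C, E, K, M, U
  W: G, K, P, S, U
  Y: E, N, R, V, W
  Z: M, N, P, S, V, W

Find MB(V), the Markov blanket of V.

{C, E, K, M, N, P, R, S, U, W, Y, Z}

The Markov blanket of a node is its parents, its children, and the other parents of its children.
Parents of V: C, E, K, M, U.
V's children: Y, Z.
Other parents of V's children:
  Y: E, N, R, W
  Z: M, N, P, S, W
MB(V) = {C, E, K, M, N, P, R, S, U, W, Y, Z}.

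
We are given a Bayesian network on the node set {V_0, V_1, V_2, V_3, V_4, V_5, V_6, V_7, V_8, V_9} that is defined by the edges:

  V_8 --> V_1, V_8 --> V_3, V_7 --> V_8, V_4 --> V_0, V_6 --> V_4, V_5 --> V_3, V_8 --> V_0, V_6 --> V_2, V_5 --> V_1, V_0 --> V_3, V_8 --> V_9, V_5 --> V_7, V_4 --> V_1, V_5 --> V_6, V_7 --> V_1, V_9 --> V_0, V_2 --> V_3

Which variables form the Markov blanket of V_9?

A node's Markov blanket = Pa ∪ Ch ∪ (parents of Ch other than the node itself).
Parents of V_9: V_8.
Children of V_9: V_0.
Other parents of V_9's children:
  V_0: V_4, V_8
Taking the union gives {V_0, V_4, V_8}.

{V_0, V_4, V_8}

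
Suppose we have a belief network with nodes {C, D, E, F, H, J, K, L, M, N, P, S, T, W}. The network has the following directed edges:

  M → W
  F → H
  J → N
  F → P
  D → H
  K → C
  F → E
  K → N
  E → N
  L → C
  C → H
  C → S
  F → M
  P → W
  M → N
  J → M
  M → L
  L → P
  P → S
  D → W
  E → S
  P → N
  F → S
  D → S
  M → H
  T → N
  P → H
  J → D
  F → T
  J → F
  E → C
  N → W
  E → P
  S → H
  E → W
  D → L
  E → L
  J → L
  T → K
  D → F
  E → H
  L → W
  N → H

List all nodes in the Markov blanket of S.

{C, D, E, F, H, M, N, P}

The Markov blanket of a node is its parents, its children, and the other parents of its children.
S's parents: C, D, E, F, P.
S has child H.
Parents of each child, excluding S:
  parents(H) \ {S} = {C, D, E, F, M, N, P}.
Taking the union gives {C, D, E, F, H, M, N, P}.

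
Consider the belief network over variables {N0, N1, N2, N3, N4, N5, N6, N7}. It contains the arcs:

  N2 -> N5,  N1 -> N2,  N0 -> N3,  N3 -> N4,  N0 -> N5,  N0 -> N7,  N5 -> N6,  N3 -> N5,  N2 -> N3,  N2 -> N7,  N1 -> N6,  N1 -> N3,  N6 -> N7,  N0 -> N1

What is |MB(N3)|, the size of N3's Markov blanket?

5

Parents of N3: N0, N1, N2.
Children of N3: N4, N5.
Other parents of N3's children:
  N4 has no other parent.
  N5 also has parents N0, N2.
MB(N3) = {N0, N1, N2, N4, N5}, which has 5 nodes.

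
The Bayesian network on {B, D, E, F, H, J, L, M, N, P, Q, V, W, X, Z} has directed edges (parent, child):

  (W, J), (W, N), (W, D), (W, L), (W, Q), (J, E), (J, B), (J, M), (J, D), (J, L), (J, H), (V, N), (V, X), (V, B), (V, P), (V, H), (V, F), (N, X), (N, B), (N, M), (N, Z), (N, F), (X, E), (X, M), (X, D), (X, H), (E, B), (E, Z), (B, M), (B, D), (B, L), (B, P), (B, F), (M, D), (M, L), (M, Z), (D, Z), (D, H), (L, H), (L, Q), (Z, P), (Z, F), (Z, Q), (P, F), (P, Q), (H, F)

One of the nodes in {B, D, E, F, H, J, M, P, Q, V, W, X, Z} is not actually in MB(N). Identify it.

Q

N has parents V, W.
Children of N: B, F, M, X, Z.
Parents of each child, excluding N:
  X also has parent V.
  parents(B) \ {N} = {E, J, V}.
  M also has parents B, J, X.
  Z's other parents are D, E, M.
  parents(F) \ {N} = {B, H, P, V, Z}.
MB(N) = {B, D, E, F, H, J, M, P, V, W, X, Z}.
Q is neither a parent, child, nor co-parent of N, so it does not belong.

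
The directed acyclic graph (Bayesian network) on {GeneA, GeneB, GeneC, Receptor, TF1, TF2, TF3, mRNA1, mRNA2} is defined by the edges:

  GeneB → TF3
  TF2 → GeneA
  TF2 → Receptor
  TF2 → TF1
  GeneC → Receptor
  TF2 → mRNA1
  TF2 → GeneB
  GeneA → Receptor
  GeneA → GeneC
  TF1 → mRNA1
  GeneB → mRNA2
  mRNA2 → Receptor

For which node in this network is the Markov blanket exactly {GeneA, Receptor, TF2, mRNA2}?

The target node must have every member of {GeneA, Receptor, TF2, mRNA2} as a parent, child, or co-parent, and no others.
Parents of GeneC: GeneA; children: Receptor; co-parents: GeneA, TF2, mRNA2.
These exactly cover the given set, so the node is GeneC.

GeneC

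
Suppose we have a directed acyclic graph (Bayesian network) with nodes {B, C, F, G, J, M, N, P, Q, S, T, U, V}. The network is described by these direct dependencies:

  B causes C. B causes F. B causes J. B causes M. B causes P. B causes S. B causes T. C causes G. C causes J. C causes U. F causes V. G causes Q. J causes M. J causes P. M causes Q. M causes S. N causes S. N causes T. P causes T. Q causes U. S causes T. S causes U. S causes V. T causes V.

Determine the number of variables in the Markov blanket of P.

5

P has parents B, J.
Children of P: T.
Parents of each child, excluding P:
  T's other parents are B, N, S.
MB(P) = {B, J, N, S, T}, which has 5 nodes.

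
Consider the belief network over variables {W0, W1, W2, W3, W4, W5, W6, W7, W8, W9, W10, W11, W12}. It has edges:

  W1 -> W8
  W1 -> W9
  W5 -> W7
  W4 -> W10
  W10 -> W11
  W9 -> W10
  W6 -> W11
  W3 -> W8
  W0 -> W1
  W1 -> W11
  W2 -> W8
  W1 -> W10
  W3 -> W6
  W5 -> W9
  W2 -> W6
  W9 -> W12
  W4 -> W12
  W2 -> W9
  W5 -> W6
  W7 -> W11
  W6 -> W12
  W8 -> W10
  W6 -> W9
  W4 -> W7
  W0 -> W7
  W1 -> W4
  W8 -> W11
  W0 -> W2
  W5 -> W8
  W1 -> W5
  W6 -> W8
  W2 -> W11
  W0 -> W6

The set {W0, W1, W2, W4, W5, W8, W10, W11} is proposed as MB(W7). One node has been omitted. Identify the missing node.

W6

A node's Markov blanket = Pa ∪ Ch ∪ (parents of Ch other than the node itself).
W7's parents: W0, W4, W5.
W7's children: W11.
Parents of each child, excluding W7:
  W11: W1, W2, W6, W8, W10
MB(W7) = {W0, W1, W2, W4, W5, W6, W8, W10, W11}.
Comparing with the claimed set, W6 is missing.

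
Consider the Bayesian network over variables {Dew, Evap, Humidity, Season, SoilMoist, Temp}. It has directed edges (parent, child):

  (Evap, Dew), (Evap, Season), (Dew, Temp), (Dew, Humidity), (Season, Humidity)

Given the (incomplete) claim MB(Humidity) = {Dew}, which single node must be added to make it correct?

Season

Parents of Humidity: Dew, Season.
Humidity's children: none.
Humidity has no children, so there are no co-parents.
MB(Humidity) = {Dew, Season}.
Comparing with the claimed set, Season is missing.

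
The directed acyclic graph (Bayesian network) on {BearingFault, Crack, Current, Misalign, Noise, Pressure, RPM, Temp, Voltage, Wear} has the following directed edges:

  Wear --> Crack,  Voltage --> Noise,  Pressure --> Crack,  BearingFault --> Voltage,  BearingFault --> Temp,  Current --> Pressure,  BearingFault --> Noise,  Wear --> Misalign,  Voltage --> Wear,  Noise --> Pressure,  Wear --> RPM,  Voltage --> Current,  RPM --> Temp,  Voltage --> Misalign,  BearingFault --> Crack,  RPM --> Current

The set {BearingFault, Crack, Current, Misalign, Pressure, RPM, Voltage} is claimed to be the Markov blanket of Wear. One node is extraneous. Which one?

Recall MB(v) = parents ∪ children ∪ spouses, where spouses are the other parents of v's children.
Wear has children Crack, Misalign, RPM.
Pa(Wear) = {Voltage}.
For each child, the remaining parents (spouses of Wear):
  RPM has no other parent.
  Misalign's other parent is Voltage.
  Crack also has parents BearingFault, Pressure.
MB(Wear) = {BearingFault, Crack, Misalign, Pressure, RPM, Voltage}.
Current is neither a parent, child, nor co-parent of Wear, so it does not belong.

Current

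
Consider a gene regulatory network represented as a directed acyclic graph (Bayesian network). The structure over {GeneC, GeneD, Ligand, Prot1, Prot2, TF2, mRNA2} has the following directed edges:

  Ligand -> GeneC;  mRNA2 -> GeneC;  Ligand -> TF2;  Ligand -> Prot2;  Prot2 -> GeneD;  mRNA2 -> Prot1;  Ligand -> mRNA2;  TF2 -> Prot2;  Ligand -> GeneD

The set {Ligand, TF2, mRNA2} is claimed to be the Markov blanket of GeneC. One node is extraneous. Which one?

A node's Markov blanket = Pa ∪ Ch ∪ (parents of Ch other than the node itself).
Pa(GeneC) = {Ligand, mRNA2}.
GeneC has no children.
GeneC has no children, so there are no co-parents.
MB(GeneC) = {Ligand, mRNA2}.
TF2 is neither a parent, child, nor co-parent of GeneC, so it does not belong.

TF2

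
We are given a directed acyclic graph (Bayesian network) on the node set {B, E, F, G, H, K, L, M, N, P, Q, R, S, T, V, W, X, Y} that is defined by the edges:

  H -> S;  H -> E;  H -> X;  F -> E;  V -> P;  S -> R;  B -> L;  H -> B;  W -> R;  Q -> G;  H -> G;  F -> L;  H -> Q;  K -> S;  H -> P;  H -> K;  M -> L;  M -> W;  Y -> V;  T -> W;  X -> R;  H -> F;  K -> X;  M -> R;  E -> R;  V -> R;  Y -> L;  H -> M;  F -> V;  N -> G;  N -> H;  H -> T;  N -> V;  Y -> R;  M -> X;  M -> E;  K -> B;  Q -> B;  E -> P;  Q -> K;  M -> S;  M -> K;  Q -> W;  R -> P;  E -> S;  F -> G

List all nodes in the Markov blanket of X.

X's children: R.
X's parents: H, K, M.
Parents of each child, excluding X:
  R's other parents are E, M, S, V, W, Y.
MB(X) = {E, H, K, M, R, S, V, W, Y}.

{E, H, K, M, R, S, V, W, Y}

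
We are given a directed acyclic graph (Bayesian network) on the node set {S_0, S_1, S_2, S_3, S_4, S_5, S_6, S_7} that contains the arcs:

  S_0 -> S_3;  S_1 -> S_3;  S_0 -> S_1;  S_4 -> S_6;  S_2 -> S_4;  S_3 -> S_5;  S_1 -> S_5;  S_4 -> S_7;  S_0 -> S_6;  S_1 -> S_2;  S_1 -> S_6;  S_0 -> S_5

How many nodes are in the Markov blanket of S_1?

A node's Markov blanket = Pa ∪ Ch ∪ (parents of Ch other than the node itself).
Pa(S_1) = {S_0}.
S_1 has children S_2, S_3, S_5, S_6.
Co-parents of S_1 (other parents of its children):
  S_2 has no other parent.
  parents(S_3) \ {S_1} = {S_0}.
  parents(S_5) \ {S_1} = {S_0, S_3}.
  S_6 also has parents S_0, S_4.
MB(S_1) = {S_0, S_2, S_3, S_4, S_5, S_6}, which has 6 nodes.

6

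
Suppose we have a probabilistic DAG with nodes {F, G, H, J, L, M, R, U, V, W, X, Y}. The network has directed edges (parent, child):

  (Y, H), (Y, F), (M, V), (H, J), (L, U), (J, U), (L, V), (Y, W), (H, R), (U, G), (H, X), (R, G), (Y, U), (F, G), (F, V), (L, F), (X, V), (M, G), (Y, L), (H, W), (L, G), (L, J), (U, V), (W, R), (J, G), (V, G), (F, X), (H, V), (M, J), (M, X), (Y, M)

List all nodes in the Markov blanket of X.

{F, H, L, M, U, V}

Pa(X) = {F, H, M}.
X's children: V.
Other parents of X's children:
  V also has parents F, H, L, M, U.
Taking the union gives {F, H, L, M, U, V}.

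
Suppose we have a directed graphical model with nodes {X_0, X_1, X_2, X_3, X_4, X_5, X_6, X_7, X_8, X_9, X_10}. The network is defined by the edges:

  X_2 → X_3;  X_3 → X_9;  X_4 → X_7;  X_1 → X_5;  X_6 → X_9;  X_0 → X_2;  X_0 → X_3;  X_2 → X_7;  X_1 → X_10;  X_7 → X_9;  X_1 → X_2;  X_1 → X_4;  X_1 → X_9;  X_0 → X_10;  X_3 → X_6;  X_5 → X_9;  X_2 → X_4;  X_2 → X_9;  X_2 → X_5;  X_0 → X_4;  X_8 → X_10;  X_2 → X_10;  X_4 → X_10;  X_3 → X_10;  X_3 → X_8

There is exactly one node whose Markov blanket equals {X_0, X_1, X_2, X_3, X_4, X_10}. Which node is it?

The target node must have every member of {X_0, X_1, X_2, X_3, X_4, X_10} as a parent, child, or co-parent, and no others.
Parents of X_8: X_3; children: X_10; co-parents: X_0, X_1, X_2, X_3, X_4.
These exactly cover the given set, so the node is X_8.

X_8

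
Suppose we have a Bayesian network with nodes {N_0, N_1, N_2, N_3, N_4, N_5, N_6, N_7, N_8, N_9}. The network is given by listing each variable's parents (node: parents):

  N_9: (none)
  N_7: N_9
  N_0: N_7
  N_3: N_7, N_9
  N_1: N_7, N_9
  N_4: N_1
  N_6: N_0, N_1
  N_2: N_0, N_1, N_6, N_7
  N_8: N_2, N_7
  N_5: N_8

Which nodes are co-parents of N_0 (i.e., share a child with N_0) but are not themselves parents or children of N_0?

Children of N_0: N_2, N_6.
  N_6: N_1
  N_2: N_1, N_6, N_7
Excluding nodes already adjacent to N_0 (N_2, N_6, N_7), the co-parent-only contribution is {N_1}.

{N_1}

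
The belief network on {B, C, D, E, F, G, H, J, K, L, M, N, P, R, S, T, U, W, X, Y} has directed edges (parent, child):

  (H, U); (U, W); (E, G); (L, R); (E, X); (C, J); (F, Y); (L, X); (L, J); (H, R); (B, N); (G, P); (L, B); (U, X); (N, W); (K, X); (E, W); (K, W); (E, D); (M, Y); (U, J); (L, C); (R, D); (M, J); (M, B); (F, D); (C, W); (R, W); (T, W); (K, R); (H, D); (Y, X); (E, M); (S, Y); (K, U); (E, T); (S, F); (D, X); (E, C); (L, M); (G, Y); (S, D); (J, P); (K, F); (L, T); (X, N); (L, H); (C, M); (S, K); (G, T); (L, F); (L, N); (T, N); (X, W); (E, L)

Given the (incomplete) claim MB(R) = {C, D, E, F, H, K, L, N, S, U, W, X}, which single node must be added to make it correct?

Recall MB(v) = parents ∪ children ∪ spouses, where spouses are the other parents of v's children.
Parents of R: H, K, L.
R has children D, W.
Co-parents of R (other parents of its children):
  D also has parents E, F, H, S.
  parents(W) \ {R} = {C, E, K, N, T, U, X}.
MB(R) = {C, D, E, F, H, K, L, N, S, T, U, W, X}.
Comparing with the claimed set, T is missing.

T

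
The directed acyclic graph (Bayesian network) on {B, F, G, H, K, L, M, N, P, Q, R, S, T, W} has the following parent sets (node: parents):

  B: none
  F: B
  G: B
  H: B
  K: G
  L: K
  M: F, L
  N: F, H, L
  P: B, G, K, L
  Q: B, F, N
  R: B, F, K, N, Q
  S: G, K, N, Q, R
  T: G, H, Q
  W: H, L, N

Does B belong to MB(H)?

Yes

B is a parent of H.
So B ∈ MB(H).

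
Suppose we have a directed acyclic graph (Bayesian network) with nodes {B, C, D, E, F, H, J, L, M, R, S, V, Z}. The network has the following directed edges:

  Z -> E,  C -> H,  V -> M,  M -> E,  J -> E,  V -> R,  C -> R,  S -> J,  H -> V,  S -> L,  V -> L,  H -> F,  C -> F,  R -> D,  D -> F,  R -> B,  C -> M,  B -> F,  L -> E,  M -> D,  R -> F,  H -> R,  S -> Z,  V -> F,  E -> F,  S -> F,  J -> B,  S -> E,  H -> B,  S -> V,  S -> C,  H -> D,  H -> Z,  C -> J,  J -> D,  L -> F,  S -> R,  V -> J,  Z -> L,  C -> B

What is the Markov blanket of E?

By definition, MB(E) is built from E's parents, E's children, and the co-parents of E.
Ch(E) = {F}.
E has parents J, L, M, S, Z.
Co-parents of E (other parents of its children):
  parents(F) \ {E} = {B, C, D, H, L, R, S, V}.
Union: {J, L, M, S, Z} ∪ {F} ∪ {B, C, D, H, L, R, S, V} = {B, C, D, F, H, J, L, M, R, S, V, Z}.

{B, C, D, F, H, J, L, M, R, S, V, Z}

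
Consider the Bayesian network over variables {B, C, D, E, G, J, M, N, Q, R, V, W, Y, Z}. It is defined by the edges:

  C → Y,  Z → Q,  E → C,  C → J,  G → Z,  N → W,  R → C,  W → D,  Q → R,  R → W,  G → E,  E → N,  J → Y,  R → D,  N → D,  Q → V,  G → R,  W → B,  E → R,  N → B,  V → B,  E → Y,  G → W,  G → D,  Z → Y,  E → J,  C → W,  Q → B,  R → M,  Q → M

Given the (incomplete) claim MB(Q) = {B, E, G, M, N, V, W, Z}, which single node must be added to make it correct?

Q's parents: Z.
Ch(Q) = {B, M, R, V}.
Other parents of Q's children:
  parents(R) \ {Q} = {E, G}.
  M's other parent is R.
  V: no additional parents.
  parents(B) \ {Q} = {N, V, W}.
MB(Q) = {B, E, G, M, N, R, V, W, Z}.
Comparing with the claimed set, R is missing.

R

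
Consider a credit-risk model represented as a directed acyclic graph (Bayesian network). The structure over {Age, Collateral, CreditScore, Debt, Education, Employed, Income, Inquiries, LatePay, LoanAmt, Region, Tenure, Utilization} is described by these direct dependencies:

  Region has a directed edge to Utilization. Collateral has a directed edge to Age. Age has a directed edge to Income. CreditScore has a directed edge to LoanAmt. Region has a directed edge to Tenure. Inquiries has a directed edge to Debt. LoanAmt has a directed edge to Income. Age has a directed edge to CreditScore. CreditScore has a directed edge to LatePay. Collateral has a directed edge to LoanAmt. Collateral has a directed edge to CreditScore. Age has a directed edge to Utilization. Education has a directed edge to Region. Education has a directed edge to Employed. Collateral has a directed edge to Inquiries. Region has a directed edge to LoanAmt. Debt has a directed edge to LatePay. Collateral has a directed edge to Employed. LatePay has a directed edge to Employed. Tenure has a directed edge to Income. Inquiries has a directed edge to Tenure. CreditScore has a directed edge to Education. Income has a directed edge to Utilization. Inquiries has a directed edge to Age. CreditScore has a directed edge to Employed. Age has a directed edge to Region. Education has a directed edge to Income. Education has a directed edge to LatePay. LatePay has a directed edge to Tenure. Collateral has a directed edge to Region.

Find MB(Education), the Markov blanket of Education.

{Age, Collateral, CreditScore, Debt, Employed, Income, LatePay, LoanAmt, Region, Tenure}

Parents of Education: CreditScore.
Children of Education: Employed, Income, LatePay, Region.
Co-parents of Education (other parents of its children):
  LatePay: CreditScore, Debt
  Region: Age, Collateral
  Employed: Collateral, CreditScore, LatePay
  Income: Age, LoanAmt, Tenure
MB(Education) = {Age, Collateral, CreditScore, Debt, Employed, Income, LatePay, LoanAmt, Region, Tenure}.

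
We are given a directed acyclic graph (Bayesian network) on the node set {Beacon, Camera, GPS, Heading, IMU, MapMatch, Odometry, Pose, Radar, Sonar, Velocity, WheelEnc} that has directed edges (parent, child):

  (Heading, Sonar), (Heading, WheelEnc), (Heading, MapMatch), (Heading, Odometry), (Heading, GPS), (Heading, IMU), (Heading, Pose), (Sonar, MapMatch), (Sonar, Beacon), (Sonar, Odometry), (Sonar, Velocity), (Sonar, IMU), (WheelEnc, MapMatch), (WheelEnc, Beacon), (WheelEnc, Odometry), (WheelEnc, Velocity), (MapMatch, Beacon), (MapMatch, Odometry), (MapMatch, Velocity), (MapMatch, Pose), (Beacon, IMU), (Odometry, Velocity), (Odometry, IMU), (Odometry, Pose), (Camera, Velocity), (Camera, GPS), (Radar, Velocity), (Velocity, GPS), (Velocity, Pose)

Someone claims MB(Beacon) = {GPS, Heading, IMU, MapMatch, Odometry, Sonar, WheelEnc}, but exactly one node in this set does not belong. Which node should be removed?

GPS

Pa(Beacon) = {MapMatch, Sonar, WheelEnc}.
Beacon has child IMU.
Co-parents of Beacon (other parents of its children):
  IMU also has parents Heading, Odometry, Sonar.
MB(Beacon) = {Heading, IMU, MapMatch, Odometry, Sonar, WheelEnc}.
GPS is neither a parent, child, nor co-parent of Beacon, so it does not belong.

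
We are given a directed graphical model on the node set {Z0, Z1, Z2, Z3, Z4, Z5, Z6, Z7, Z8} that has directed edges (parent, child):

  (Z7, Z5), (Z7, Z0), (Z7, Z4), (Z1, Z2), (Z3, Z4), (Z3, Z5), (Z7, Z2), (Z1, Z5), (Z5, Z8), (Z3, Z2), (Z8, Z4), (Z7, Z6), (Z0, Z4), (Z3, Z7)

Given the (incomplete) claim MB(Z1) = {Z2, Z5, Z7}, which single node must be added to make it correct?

Z3

Pa(Z1) = {}.
Children of Z1: Z2, Z5.
Co-parents of Z1 (other parents of its children):
  Z2's other parents are Z3, Z7.
  Z5 also has parents Z3, Z7.
MB(Z1) = {Z2, Z3, Z5, Z7}.
Comparing with the claimed set, Z3 is missing.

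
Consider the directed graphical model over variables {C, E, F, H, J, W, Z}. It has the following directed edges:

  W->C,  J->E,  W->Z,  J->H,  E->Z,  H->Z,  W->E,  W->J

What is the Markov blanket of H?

{E, J, W, Z}

H's parents: J.
H has child Z.
For each child, the remaining parents (spouses of H):
  Z also has parents E, W.
So the Markov blanket of H is {E, J, W, Z}.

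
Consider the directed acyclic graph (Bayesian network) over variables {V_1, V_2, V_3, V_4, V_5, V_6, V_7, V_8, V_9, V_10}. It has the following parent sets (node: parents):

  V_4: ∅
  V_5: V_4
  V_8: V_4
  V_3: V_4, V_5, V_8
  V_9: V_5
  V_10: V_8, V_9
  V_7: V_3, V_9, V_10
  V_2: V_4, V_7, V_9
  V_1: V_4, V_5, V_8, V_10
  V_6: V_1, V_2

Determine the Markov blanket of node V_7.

V_7 has parents V_3, V_9, V_10.
V_7's children: V_2.
Co-parents of V_7 (other parents of its children):
  V_2: V_4, V_9
So the Markov blanket of V_7 is {V_2, V_3, V_4, V_9, V_10}.

{V_2, V_3, V_4, V_9, V_10}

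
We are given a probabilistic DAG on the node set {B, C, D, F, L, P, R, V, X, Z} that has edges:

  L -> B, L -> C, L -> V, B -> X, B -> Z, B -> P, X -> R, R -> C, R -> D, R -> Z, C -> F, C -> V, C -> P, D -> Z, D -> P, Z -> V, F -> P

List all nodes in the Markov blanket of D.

{B, C, F, P, R, Z}

The Markov blanket of a node is its parents, its children, and the other parents of its children.
D has children P, Z.
Parents of D: R.
For each child, the remaining parents (spouses of D):
  parents(Z) \ {D} = {B, R}.
  P's other parents are B, C, F.
Taking the union gives {B, C, F, P, R, Z}.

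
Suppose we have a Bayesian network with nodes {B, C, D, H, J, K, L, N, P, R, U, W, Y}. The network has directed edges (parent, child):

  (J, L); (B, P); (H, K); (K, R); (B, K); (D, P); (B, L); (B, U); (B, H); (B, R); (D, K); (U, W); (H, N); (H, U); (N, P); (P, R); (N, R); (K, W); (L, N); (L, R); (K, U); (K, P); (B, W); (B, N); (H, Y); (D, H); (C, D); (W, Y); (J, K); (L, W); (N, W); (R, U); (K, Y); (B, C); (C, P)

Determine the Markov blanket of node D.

Pa(D) = {C}.
D's children: H, K, P.
Other parents of D's children:
  H also has parent B.
  K's other parents are B, H, J.
  P's other parents are B, C, K, N.
MB(D) = {B, C, H, J, K, N, P}.

{B, C, H, J, K, N, P}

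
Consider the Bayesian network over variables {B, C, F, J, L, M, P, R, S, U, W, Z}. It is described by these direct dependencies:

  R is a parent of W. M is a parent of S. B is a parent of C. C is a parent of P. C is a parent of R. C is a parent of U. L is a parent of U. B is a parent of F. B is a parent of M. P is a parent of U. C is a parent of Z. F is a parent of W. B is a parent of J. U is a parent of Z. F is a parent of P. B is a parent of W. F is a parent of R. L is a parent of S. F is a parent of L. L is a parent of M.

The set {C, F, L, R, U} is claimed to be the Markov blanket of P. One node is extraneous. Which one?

Children of P: U.
P's parents: C, F.
Parents of each child, excluding P:
  U's other parents are C, L.
MB(P) = {C, F, L, U}.
R is neither a parent, child, nor co-parent of P, so it does not belong.

R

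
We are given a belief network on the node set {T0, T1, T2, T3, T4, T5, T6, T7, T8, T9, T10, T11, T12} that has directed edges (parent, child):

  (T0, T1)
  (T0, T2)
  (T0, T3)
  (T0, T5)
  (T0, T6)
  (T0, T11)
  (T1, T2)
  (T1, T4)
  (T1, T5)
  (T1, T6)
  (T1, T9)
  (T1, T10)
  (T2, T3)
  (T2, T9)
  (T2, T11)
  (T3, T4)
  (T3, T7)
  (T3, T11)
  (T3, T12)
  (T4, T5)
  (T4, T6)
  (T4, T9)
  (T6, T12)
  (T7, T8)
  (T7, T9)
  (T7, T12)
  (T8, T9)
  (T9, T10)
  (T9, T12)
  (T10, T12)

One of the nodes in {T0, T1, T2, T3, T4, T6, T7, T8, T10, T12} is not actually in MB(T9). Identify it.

By definition, MB(T9) is built from T9's parents, T9's children, and the co-parents of T9.
Parents of T9: T1, T2, T4, T7, T8.
T9 has children T10, T12.
Co-parents of T9 (other parents of its children):
  parents(T10) \ {T9} = {T1}.
  T12's other parents are T3, T6, T7, T10.
MB(T9) = {T1, T2, T3, T4, T6, T7, T8, T10, T12}.
T0 is neither a parent, child, nor co-parent of T9, so it does not belong.

T0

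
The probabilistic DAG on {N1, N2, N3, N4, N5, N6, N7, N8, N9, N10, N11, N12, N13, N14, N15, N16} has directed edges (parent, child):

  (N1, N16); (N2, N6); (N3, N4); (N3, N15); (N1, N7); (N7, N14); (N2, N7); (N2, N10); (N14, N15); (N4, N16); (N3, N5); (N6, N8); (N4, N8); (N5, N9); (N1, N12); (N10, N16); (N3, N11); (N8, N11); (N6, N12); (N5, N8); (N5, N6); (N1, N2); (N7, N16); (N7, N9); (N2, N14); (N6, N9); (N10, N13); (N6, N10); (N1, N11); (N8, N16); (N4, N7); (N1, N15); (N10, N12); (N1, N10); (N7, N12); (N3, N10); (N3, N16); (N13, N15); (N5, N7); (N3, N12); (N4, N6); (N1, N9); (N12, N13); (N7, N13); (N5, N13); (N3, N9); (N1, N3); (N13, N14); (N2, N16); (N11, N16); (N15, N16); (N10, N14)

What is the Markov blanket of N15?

N15's parents: N1, N3, N13, N14.
N15's children: N16.
Co-parents of N15 (other parents of its children):
  N16 also has parents N1, N2, N3, N4, N7, N8, N10, N11.
Taking the union gives {N1, N2, N3, N4, N7, N8, N10, N11, N13, N14, N16}.

{N1, N2, N3, N4, N7, N8, N10, N11, N13, N14, N16}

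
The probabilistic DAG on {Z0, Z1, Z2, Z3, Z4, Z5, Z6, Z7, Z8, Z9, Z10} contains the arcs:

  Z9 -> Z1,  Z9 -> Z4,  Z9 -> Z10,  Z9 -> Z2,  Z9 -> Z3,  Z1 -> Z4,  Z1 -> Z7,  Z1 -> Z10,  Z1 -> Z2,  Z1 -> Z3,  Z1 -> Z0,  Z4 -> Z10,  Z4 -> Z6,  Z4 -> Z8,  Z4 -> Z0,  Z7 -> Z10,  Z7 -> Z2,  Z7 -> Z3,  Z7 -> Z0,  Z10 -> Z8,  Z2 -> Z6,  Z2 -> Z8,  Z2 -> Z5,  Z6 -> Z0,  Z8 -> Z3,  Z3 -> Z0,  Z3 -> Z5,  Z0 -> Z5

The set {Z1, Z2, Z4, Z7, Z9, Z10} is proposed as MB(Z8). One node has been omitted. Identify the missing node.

Z8's parents: Z2, Z4, Z10.
Ch(Z8) = {Z3}.
For each child, the remaining parents (spouses of Z8):
  parents(Z3) \ {Z8} = {Z1, Z7, Z9}.
MB(Z8) = {Z1, Z2, Z3, Z4, Z7, Z9, Z10}.
Comparing with the claimed set, Z3 is missing.

Z3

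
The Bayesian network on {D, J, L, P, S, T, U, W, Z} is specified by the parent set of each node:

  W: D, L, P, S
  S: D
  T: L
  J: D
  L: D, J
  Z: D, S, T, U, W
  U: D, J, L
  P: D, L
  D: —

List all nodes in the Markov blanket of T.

T has parent L.
T has child Z.
For each child, the remaining parents (spouses of T):
  Z's other parents are D, S, U, W.
MB(T) = {D, L, S, U, W, Z}.

{D, L, S, U, W, Z}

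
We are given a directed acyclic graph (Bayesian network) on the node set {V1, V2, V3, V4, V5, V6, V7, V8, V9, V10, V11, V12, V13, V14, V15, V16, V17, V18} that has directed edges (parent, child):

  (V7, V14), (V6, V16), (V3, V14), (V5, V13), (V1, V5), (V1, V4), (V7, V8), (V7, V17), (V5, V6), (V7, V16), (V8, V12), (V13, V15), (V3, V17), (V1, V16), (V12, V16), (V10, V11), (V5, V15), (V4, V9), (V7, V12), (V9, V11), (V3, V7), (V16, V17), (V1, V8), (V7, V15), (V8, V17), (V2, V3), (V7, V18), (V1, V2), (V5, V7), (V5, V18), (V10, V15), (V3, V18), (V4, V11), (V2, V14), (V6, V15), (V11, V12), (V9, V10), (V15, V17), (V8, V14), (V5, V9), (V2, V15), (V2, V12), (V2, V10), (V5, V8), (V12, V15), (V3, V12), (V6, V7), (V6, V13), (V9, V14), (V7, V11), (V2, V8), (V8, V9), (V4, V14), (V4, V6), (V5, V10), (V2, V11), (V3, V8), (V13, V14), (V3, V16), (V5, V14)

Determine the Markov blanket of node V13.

Children of V13: V14, V15.
Pa(V13) = {V5, V6}.
Co-parents of V13 (other parents of its children):
  V14's other parents are V2, V3, V4, V5, V7, V8, V9.
  V15 also has parents V2, V5, V6, V7, V10, V12.
So the Markov blanket of V13 is {V2, V3, V4, V5, V6, V7, V8, V9, V10, V12, V14, V15}.

{V2, V3, V4, V5, V6, V7, V8, V9, V10, V12, V14, V15}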